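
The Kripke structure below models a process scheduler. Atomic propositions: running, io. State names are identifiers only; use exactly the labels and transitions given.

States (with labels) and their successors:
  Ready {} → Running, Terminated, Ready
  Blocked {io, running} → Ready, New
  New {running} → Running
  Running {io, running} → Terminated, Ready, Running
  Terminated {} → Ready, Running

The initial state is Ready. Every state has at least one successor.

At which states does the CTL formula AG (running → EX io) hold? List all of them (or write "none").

States satisfying running → EX io: {Ready, New, Running, Terminated}.
States satisfying AG (running → EX io): {Ready, New, Running, Terminated}.

{Ready, New, Running, Terminated}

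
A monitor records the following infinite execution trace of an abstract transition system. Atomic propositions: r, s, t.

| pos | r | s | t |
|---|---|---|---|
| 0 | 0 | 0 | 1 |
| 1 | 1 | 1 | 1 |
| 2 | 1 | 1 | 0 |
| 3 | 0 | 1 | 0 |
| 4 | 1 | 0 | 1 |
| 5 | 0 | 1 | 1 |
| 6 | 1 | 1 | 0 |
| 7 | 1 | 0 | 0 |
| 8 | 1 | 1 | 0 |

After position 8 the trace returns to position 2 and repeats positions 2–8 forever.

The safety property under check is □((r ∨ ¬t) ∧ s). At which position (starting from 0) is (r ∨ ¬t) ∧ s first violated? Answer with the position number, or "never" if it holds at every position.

0

At position 0 the labels are {t}, so (r ∨ ¬t) ∧ s is false there. This is the first violation.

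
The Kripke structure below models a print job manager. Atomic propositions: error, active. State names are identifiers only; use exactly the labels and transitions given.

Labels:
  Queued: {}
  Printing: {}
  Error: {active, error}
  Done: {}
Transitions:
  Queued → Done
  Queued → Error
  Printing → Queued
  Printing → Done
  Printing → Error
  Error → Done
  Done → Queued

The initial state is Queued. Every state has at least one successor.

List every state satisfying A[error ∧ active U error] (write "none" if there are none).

States satisfying error ∧ active: {Error}.
States satisfying error: {Error}.
States satisfying A[error ∧ active U error]: {Error}.

{Error}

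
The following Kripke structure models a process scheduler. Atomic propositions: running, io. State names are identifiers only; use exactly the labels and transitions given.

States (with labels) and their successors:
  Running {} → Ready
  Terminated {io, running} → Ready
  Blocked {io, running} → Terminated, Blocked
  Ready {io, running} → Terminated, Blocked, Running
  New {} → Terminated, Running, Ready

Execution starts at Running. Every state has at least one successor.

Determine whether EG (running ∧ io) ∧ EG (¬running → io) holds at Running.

States satisfying running ∧ io: {Terminated, Blocked, Ready}.
States satisfying EG (running ∧ io): {Terminated, Blocked, Ready}.
States satisfying ¬running → io: {Terminated, Blocked, Ready}.
States satisfying EG (¬running → io): {Terminated, Blocked, Ready}.
States satisfying EG (running ∧ io) ∧ EG (¬running → io): {Terminated, Blocked, Ready}.
Running ∉ Sat(EG (running ∧ io) ∧ EG (¬running → io)).

Violated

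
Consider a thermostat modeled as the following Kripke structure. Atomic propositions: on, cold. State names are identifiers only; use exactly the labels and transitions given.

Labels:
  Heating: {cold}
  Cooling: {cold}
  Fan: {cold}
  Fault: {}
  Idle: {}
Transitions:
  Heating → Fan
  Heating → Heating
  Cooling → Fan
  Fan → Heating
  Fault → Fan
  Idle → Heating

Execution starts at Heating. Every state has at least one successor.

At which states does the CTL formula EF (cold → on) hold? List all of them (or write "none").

States satisfying cold → on: {Fault, Idle}.
States satisfying EF (cold → on): {Fault, Idle}.

{Fault, Idle}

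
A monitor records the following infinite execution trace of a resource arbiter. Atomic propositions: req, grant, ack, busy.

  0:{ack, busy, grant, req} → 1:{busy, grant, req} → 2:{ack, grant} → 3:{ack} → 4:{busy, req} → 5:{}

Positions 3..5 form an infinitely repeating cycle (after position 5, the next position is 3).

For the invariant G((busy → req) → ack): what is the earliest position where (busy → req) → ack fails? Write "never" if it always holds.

Check (busy → req) → ack at each position in order: 0 ✓.
At position 1 the labels are {busy, grant, req}, so (busy → req) → ack is false there. This is the first violation.

1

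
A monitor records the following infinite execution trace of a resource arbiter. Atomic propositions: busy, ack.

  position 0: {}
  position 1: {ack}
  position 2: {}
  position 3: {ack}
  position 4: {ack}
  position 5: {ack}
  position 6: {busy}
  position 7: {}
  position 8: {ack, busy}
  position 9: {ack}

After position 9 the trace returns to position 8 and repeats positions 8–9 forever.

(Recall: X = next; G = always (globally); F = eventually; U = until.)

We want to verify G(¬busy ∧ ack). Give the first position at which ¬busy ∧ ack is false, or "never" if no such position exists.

0

At position 0 the labels are {}, so ¬busy ∧ ack is false there. This is the first violation.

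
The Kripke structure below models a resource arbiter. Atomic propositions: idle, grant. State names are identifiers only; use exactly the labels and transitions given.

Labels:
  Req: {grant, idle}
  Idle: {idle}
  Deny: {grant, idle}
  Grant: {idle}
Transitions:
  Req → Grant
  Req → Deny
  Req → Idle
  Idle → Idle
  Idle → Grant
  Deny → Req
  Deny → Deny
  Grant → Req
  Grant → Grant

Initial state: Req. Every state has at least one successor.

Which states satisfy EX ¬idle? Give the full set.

States satisfying ¬idle: ∅.
States satisfying EX ¬idle: ∅.

none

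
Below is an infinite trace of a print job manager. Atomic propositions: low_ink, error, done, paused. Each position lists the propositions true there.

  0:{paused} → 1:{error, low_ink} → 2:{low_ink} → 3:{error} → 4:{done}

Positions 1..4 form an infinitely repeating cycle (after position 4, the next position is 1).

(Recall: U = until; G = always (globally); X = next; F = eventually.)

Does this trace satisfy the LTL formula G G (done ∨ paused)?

G (done ∨ paused) must hold at every position from 0 onward. It fails at position 0, so G G (done ∨ paused) is false.

No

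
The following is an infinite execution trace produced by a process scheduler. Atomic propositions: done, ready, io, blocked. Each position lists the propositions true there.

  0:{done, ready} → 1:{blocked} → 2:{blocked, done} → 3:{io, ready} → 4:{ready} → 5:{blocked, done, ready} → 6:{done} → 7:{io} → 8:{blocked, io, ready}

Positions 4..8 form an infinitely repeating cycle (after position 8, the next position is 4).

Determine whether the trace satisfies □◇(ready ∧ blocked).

◇(ready ∧ blocked) holds at every position 0..8, and those are all positions ever visited, so □◇(ready ∧ blocked) holds.

Satisfied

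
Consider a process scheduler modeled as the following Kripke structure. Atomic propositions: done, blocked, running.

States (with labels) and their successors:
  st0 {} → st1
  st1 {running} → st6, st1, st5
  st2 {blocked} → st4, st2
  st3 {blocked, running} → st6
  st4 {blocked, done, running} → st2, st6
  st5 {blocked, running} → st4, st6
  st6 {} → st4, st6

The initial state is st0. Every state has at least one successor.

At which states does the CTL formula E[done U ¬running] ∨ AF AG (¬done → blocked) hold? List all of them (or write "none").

States satisfying done: {st4}.
States satisfying ¬running: {st0, st2, st6}.
States satisfying E[done U ¬running]: {st0, st2, st4, st6}.
States satisfying AG (¬done → blocked): ∅.
States satisfying AF AG (¬done → blocked): ∅.
States satisfying E[done U ¬running] ∨ AF AG (¬done → blocked): {st0, st2, st4, st6}.

{st0, st2, st4, st6}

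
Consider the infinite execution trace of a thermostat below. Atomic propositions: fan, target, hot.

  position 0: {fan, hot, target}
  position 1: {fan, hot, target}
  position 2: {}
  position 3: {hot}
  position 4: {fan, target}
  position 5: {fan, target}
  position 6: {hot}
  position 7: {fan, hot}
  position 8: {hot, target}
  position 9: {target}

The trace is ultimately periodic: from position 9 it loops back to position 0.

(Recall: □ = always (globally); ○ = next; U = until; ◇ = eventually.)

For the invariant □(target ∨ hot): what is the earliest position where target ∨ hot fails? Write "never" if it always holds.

Check target ∨ hot at each position in order: 0 ✓, 1 ✓.
At position 2 the labels are {}, so target ∨ hot is false there. This is the first violation.

2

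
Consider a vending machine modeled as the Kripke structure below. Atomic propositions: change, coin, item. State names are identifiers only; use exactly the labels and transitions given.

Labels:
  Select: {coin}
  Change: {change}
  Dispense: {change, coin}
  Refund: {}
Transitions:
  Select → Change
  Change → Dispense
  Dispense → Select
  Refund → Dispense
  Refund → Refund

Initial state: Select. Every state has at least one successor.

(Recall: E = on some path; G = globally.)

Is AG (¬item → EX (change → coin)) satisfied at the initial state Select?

Does not hold

States satisfying ¬item → EX (change → coin): {Change, Dispense, Refund}.
States satisfying AG (¬item → EX (change → coin)): ∅.
Select is reachable from Select and violates ¬item → EX (change → coin), so AG fails at Select.
Select ∉ Sat(AG (¬item → EX (change → coin))).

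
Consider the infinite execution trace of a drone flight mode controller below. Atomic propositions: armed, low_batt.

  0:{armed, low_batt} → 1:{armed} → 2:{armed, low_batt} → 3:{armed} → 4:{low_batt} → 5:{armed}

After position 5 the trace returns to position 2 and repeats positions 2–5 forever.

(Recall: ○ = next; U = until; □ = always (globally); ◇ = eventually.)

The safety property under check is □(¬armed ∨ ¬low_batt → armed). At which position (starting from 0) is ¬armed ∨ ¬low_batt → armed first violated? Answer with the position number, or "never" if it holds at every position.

Check ¬armed ∨ ¬low_batt → armed at each position in order: 0 ✓, 1 ✓, 2 ✓, 3 ✓.
At position 4 the labels are {low_batt}, so ¬armed ∨ ¬low_batt → armed is false there. This is the first violation.

4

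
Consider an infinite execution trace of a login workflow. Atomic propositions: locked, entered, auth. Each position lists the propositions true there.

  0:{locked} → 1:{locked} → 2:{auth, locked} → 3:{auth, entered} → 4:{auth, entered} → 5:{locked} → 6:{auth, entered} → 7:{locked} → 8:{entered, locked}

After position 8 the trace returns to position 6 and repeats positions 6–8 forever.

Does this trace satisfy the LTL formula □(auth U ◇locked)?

auth U ◇locked holds at every position 0..8, and those are all positions ever visited, so □(auth U ◇locked) holds.

Satisfied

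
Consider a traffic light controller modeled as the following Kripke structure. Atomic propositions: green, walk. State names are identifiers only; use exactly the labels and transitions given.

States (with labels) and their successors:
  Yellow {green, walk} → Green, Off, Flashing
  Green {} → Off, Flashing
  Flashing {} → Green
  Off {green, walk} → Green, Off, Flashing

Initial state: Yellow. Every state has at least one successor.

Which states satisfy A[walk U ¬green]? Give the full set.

States satisfying walk: {Yellow, Off}.
States satisfying ¬green: {Green, Flashing}.
States satisfying A[walk U ¬green]: {Green, Flashing}.

{Green, Flashing}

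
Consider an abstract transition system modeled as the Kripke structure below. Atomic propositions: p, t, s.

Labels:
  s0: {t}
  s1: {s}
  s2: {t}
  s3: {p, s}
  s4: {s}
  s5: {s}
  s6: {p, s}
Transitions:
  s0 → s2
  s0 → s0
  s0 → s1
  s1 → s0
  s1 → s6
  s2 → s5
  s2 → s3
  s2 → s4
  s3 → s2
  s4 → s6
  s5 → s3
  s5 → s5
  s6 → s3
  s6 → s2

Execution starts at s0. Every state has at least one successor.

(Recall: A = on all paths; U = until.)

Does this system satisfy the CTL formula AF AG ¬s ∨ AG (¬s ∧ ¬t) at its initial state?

Violated

States satisfying AG ¬s: ∅.
States satisfying AF AG ¬s: ∅.
States satisfying ¬s ∧ ¬t: ∅.
States satisfying AG (¬s ∧ ¬t): ∅.
States satisfying AF AG ¬s ∨ AG (¬s ∧ ¬t): ∅.
s0 ∉ Sat(AF AG ¬s ∨ AG (¬s ∧ ¬t)).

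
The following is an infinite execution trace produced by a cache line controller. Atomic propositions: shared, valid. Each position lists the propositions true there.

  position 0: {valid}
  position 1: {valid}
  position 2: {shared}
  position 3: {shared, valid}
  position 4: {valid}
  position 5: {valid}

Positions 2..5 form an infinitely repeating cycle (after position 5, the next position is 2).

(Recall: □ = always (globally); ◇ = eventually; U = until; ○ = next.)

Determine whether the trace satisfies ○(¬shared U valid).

The position after 0 is 1; ¬shared U valid is true there.

Holds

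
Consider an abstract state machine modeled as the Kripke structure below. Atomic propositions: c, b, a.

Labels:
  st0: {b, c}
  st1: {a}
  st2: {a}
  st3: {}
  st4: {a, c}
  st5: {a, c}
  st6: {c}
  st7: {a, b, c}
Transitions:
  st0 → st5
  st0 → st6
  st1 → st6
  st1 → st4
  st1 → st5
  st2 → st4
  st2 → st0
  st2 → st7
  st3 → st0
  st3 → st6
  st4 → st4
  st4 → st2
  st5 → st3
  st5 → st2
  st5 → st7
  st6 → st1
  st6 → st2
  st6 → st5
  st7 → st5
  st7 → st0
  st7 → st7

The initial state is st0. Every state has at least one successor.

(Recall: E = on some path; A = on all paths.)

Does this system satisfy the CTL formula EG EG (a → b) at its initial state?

States satisfying EG (a → b): {st7}.
States satisfying EG EG (a → b): {st7}.
No suitable path/successor from st0 witnesses the formula.
st0 ∉ Sat(EG EG (a → b)).

Violated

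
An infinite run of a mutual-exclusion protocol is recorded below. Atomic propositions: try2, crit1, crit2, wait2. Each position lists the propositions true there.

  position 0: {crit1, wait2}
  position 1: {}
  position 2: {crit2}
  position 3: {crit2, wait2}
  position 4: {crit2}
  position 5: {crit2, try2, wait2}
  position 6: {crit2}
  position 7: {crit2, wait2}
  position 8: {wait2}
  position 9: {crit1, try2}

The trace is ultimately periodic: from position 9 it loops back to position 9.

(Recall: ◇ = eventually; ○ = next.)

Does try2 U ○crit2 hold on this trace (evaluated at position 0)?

Walking from position 0: at position 0, ○crit2 has not yet held and try2 fails, so try2 U ○crit2 is false.

Violated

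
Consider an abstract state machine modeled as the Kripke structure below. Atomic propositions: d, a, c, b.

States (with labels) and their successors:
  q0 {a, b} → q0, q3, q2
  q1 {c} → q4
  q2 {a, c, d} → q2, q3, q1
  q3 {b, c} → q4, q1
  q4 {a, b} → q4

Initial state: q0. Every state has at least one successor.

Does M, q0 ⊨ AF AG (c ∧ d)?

No

States satisfying AG (c ∧ d): ∅.
States satisfying AF AG (c ∧ d): ∅.
There is a path from q0 along which AG (c ∧ d) never holds.
q0 ∉ Sat(AF AG (c ∧ d)).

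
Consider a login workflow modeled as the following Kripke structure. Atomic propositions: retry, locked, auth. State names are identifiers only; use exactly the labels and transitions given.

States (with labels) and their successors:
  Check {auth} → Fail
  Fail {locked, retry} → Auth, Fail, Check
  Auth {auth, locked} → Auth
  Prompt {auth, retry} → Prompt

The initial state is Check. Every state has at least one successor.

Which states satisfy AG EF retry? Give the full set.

{Prompt}

States satisfying EF retry: {Check, Fail, Prompt}.
States satisfying AG EF retry: {Prompt}.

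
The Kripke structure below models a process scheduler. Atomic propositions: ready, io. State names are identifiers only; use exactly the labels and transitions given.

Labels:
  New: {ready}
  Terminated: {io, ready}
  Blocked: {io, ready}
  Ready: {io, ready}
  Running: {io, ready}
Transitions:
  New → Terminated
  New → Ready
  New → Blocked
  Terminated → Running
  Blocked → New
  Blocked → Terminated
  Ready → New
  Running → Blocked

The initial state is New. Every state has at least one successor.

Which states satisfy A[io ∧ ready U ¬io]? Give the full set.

{New, Ready}

States satisfying io ∧ ready: {Terminated, Blocked, Ready, Running}.
States satisfying ¬io: {New}.
States satisfying A[io ∧ ready U ¬io]: {New, Ready}.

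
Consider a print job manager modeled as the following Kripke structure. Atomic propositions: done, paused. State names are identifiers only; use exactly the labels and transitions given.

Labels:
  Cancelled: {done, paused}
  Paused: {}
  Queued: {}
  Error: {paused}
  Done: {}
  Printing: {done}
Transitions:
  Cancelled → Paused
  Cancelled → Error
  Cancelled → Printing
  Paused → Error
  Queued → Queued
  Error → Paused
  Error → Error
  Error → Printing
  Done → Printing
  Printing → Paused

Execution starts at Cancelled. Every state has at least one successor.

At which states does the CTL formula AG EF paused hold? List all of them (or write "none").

States satisfying EF paused: {Cancelled, Paused, Error, Done, Printing}.
States satisfying AG EF paused: {Cancelled, Paused, Error, Done, Printing}.

{Cancelled, Paused, Error, Done, Printing}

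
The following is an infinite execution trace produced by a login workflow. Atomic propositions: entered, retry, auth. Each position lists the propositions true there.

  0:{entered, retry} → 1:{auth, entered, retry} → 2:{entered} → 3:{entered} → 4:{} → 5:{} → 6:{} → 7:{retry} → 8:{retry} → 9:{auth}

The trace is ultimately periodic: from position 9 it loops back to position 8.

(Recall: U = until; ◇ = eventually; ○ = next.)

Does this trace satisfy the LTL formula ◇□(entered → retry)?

Yes

□(entered → retry) holds at position 4, which is reachable from 0, so ◇□(entered → retry) holds.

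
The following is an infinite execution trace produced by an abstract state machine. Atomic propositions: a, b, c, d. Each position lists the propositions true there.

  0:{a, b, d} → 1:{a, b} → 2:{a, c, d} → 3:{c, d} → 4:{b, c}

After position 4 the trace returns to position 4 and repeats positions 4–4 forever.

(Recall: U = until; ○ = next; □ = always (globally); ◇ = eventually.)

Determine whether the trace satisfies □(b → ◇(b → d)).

b → ◇(b → d) must hold at every position from 0 onward. It fails at position 4, so □(b → ◇(b → d)) is false.
Positions where b holds: 0, 1, 4.
Check ◇(b → d) at each: 0→ok, 1→ok, 4→fails.

Violated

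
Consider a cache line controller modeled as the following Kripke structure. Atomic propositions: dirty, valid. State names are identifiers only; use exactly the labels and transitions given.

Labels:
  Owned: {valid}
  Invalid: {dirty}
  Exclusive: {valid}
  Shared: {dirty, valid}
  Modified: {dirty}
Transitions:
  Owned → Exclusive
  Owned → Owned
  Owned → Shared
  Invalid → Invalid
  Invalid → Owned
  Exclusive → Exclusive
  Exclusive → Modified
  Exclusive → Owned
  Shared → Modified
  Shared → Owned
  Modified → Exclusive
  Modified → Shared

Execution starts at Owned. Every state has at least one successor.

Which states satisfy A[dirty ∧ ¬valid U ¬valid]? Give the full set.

{Invalid, Modified}

States satisfying dirty ∧ ¬valid: {Invalid, Modified}.
States satisfying ¬valid: {Invalid, Modified}.
States satisfying A[dirty ∧ ¬valid U ¬valid]: {Invalid, Modified}.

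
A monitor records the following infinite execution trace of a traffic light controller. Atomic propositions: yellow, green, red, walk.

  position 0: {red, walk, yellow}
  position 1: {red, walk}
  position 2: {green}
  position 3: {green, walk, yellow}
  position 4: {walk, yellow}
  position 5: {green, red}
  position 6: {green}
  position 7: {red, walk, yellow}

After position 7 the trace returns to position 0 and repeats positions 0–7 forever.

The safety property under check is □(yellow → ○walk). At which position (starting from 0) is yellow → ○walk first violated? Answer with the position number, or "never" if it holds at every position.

Check yellow → ○walk at each position in order: 0 ✓, 1 ✓, 2 ✓, 3 ✓.
At position 4 the labels are {walk, yellow} and the next position 5 has {green, red}, so yellow → ○walk is false there. This is the first violation.

4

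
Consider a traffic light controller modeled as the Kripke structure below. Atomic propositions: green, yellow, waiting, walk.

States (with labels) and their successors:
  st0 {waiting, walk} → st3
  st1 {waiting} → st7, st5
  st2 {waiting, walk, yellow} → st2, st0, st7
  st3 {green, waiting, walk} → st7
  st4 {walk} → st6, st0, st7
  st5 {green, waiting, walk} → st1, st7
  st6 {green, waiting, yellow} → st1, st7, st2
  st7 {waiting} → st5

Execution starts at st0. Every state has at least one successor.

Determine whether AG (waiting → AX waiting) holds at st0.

Holds

States satisfying waiting → AX waiting: {st0, st1, st2, st3, st4, st5, st6, st7}.
States satisfying AG (waiting → AX waiting): {st0, st1, st2, st3, st4, st5, st6, st7}.
Every state reachable from st0 satisfies waiting → AX waiting.
st0 ∈ Sat(AG (waiting → AX waiting)).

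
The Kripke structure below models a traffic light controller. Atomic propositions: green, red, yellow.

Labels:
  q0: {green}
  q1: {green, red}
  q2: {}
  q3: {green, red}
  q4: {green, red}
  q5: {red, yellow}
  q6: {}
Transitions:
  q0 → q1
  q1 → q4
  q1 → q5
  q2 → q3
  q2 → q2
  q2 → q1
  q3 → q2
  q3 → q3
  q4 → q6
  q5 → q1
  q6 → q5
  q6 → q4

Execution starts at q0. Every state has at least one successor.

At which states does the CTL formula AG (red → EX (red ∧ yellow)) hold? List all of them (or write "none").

States satisfying red → EX (red ∧ yellow): {q0, q1, q2, q6}.
States satisfying AG (red → EX (red ∧ yellow)): ∅.

none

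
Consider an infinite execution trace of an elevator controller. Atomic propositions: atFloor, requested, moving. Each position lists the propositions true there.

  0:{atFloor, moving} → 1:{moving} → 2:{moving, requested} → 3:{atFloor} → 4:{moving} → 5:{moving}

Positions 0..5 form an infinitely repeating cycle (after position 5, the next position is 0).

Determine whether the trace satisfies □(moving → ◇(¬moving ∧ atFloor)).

Yes

moving → ◇(¬moving ∧ atFloor) holds at every position 0..5, and those are all positions ever visited, so □(moving → ◇(¬moving ∧ atFloor)) holds.
Positions where moving holds: 0, 1, 2, 4, 5.
Check ◇(¬moving ∧ atFloor) at each: 0→ok, 1→ok, 2→ok, 4→ok, 5→ok.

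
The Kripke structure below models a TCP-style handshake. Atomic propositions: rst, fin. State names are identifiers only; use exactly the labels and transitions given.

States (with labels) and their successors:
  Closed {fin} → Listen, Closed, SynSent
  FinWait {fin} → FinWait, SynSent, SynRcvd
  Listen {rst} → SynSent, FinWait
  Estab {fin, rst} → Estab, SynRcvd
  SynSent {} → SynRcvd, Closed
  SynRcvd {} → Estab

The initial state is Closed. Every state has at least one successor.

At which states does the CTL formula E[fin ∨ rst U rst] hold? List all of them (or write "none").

States satisfying fin ∨ rst: {Closed, FinWait, Listen, Estab}.
States satisfying rst: {Listen, Estab}.
States satisfying E[fin ∨ rst U rst]: {Closed, Listen, Estab}.

{Closed, Listen, Estab}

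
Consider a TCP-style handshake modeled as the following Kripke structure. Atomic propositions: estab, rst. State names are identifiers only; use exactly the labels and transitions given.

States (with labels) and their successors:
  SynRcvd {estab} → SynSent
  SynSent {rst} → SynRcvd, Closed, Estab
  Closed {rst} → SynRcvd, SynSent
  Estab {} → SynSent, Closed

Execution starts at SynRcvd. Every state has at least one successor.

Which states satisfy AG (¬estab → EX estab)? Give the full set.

none

States satisfying ¬estab → EX estab: {SynRcvd, SynSent, Closed}.
States satisfying AG (¬estab → EX estab): ∅.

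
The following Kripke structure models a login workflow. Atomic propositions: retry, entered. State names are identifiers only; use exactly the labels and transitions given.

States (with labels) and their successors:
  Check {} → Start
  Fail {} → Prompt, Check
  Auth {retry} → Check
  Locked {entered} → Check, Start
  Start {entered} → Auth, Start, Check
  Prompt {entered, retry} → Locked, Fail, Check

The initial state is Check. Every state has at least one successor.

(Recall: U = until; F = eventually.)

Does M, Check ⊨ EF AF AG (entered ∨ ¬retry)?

No

States satisfying AF AG (entered ∨ ¬retry): ∅.
States satisfying EF AF AG (entered ∨ ¬retry): ∅.
No suitable path/successor from Check witnesses the formula.
Check ∉ Sat(EF AF AG (entered ∨ ¬retry)).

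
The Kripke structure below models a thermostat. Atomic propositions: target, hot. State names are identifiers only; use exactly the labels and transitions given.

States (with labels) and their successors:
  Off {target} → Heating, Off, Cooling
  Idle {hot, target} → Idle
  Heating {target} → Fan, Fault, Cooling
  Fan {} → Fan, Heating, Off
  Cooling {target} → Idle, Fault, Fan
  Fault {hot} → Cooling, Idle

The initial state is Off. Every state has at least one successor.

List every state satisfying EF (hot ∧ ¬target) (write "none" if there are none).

States satisfying hot ∧ ¬target: {Fault}.
States satisfying EF (hot ∧ ¬target): {Off, Heating, Fan, Cooling, Fault}.

{Off, Heating, Fan, Cooling, Fault}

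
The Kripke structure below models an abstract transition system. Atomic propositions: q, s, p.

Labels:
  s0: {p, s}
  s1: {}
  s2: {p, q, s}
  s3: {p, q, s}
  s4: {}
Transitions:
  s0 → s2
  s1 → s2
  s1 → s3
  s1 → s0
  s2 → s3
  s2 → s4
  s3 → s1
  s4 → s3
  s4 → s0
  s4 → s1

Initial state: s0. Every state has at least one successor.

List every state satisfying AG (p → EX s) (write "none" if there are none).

none

States satisfying p → EX s: {s0, s1, s2, s4}.
States satisfying AG (p → EX s): ∅.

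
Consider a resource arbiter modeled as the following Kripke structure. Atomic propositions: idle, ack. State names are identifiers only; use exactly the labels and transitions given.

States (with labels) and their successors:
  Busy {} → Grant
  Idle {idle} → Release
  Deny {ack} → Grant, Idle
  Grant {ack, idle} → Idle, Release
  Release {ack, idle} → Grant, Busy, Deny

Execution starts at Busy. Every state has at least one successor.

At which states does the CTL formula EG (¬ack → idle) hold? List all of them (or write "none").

{Idle, Deny, Grant, Release}

States satisfying ¬ack → idle: {Idle, Deny, Grant, Release}.
States satisfying EG (¬ack → idle): {Idle, Deny, Grant, Release}.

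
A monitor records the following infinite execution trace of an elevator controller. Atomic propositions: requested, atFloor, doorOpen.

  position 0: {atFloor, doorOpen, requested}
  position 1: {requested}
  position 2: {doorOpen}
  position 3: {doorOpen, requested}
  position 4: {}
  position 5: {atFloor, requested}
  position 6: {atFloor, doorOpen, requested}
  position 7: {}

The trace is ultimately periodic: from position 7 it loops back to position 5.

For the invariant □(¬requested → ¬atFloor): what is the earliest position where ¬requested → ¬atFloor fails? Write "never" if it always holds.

never

¬requested → ¬atFloor holds at every position 0..7, and those are all the positions the trace ever visits, so the invariant □(¬requested → ¬atFloor) is never violated.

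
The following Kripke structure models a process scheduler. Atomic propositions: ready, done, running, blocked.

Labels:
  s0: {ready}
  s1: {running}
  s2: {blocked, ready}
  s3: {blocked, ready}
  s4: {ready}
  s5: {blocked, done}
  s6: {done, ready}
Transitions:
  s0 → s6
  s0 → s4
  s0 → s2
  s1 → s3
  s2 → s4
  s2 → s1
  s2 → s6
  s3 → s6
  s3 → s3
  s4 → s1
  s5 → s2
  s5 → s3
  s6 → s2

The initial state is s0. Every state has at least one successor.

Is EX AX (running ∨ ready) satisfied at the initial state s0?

Holds

States satisfying AX (running ∨ ready): {s0, s1, s2, s3, s4, s5, s6}.
States satisfying EX AX (running ∨ ready): {s0, s1, s2, s3, s4, s5, s6}.
s0 ∈ Sat(EX AX (running ∨ ready)).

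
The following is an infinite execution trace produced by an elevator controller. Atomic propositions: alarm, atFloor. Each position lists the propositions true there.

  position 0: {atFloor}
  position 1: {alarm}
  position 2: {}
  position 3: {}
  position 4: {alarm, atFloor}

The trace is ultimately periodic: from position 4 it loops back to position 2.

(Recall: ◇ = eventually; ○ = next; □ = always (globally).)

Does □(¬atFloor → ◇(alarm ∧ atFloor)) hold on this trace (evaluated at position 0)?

¬atFloor → ◇(alarm ∧ atFloor) holds at every position 0..4, and those are all positions ever visited, so □(¬atFloor → ◇(alarm ∧ atFloor)) holds.
Positions where ¬atFloor holds: 1, 2, 3.
Check ◇(alarm ∧ atFloor) at each: 1→ok, 2→ok, 3→ok.

Satisfied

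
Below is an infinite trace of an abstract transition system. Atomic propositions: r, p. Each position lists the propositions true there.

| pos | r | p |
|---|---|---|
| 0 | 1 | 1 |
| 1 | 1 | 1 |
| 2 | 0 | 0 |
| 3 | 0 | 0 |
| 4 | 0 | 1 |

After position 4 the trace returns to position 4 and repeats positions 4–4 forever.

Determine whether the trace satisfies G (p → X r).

Violated

p → X r must hold at every position from 0 onward. It fails at position 1, so G (p → X r) is false.
Positions where p holds: 0, 1, 4.
Check X r at each: 0→ok, 1→fails, 4→fails.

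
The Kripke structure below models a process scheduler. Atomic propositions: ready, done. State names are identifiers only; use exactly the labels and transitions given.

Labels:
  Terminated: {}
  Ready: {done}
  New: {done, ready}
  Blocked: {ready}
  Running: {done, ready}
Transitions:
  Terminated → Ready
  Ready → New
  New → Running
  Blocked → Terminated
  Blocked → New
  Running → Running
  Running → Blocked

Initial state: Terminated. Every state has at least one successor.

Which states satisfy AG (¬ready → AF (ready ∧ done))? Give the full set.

States satisfying ¬ready → AF (ready ∧ done): {Terminated, Ready, New, Blocked, Running}.
States satisfying AG (¬ready → AF (ready ∧ done)): {Terminated, Ready, New, Blocked, Running}.

{Terminated, Ready, New, Blocked, Running}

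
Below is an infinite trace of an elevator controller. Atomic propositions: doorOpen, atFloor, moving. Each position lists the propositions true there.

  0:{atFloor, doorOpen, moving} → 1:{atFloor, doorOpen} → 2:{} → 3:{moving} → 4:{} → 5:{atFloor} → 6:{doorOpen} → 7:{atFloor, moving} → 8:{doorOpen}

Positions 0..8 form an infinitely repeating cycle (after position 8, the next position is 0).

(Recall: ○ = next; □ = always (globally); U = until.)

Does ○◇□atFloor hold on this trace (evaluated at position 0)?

The position after 0 is 1; ◇□atFloor is false there.

No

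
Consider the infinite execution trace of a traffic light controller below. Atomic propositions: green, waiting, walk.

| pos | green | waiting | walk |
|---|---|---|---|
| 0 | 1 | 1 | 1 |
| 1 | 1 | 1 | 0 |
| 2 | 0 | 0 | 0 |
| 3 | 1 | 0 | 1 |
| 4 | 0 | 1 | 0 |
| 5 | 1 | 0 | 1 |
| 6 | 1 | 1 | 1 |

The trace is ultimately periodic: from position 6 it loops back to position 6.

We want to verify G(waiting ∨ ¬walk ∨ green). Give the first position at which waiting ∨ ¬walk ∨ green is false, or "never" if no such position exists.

never

waiting ∨ ¬walk ∨ green holds at every position 0..6, and those are all the positions the trace ever visits, so the invariant G(waiting ∨ ¬walk ∨ green) is never violated.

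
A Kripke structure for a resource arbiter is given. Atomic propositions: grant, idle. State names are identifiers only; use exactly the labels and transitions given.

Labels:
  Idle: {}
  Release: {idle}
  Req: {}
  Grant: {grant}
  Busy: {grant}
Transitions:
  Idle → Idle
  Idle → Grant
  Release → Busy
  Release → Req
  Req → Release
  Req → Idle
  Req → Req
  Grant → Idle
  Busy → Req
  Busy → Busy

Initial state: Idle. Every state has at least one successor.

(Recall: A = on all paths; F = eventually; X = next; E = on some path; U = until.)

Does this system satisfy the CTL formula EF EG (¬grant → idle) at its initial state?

States satisfying EG (¬grant → idle): {Release, Busy}.
States satisfying EF EG (¬grant → idle): {Release, Req, Busy}.
No suitable path/successor from Idle witnesses the formula.
Idle ∉ Sat(EF EG (¬grant → idle)).

Does not hold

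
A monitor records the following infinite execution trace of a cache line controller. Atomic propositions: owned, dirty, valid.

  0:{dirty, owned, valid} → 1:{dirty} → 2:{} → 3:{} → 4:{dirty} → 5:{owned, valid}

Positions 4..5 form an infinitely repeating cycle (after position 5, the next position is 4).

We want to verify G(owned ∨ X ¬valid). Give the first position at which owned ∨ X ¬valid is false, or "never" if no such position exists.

Check owned ∨ X ¬valid at each position in order: 0 ✓, 1 ✓, 2 ✓, 3 ✓.
At position 4 the labels are {dirty} and the next position 5 has {owned, valid}, so owned ∨ X ¬valid is false there. This is the first violation.

4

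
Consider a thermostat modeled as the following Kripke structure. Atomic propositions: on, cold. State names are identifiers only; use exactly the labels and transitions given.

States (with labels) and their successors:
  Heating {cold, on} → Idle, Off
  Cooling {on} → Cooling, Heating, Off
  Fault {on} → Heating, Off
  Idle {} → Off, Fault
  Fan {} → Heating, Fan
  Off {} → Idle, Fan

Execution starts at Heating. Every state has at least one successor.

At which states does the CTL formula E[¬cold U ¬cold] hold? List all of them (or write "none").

States satisfying ¬cold: {Cooling, Fault, Idle, Fan, Off}.
States satisfying E[¬cold U ¬cold]: {Cooling, Fault, Idle, Fan, Off}.

{Cooling, Fault, Idle, Fan, Off}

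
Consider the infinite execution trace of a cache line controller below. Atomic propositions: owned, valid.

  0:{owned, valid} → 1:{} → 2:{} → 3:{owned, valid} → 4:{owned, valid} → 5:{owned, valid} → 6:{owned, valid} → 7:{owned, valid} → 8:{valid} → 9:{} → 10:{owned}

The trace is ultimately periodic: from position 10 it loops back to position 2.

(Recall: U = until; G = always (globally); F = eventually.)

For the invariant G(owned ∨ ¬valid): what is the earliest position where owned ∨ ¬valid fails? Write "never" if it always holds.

Check owned ∨ ¬valid at each position in order: 0 ✓, 1 ✓, 2 ✓, 3 ✓, 4 ✓, 5 ✓, 6 ✓, 7 ✓.
At position 8 the labels are {valid}, so owned ∨ ¬valid is false there. This is the first violation.

8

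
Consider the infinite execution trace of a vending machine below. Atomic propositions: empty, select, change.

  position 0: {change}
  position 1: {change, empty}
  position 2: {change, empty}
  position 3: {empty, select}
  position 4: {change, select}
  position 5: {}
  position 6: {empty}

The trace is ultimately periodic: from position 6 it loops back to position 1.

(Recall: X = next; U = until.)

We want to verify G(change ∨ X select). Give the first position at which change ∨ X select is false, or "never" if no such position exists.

5

Check change ∨ X select at each position in order: 0 ✓, 1 ✓, 2 ✓, 3 ✓, 4 ✓.
At position 5 the labels are {} and the next position 6 has {empty}, so change ∨ X select is false there. This is the first violation.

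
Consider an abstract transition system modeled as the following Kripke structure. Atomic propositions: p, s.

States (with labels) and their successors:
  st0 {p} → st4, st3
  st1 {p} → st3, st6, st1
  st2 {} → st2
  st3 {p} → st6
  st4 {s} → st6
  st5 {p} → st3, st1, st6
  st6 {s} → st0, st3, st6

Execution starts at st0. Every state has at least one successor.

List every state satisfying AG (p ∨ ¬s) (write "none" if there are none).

{st2}

States satisfying p ∨ ¬s: {st0, st1, st2, st3, st5}.
States satisfying AG (p ∨ ¬s): {st2}.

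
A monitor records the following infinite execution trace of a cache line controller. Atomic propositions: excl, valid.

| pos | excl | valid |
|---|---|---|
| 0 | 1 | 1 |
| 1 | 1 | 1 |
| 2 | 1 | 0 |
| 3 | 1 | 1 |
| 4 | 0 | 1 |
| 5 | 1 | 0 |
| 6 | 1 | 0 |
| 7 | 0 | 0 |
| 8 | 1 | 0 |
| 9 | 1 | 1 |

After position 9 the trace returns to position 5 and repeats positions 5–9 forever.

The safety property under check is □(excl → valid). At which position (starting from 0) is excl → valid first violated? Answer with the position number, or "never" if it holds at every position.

Check excl → valid at each position in order: 0 ✓, 1 ✓.
At position 2 the labels are {excl}, so excl → valid is false there. This is the first violation.

2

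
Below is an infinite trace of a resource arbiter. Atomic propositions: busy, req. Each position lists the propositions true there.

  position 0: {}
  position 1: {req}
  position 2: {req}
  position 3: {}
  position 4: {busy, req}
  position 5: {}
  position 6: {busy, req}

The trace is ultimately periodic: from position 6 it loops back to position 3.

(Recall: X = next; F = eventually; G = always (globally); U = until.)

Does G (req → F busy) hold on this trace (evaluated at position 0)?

Yes

req → F busy holds at every position 0..6, and those are all positions ever visited, so G (req → F busy) holds.
Positions where req holds: 1, 2, 4, 6.
Check F busy at each: 1→ok, 2→ok, 4→ok, 6→ok.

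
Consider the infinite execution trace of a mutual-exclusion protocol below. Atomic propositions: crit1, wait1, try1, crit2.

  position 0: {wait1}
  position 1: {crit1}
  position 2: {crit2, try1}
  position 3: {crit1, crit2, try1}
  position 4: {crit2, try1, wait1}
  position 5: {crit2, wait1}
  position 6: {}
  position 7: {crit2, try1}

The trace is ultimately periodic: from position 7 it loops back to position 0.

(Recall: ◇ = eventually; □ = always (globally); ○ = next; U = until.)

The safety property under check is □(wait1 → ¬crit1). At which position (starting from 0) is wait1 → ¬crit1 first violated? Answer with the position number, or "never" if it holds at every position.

never

wait1 → ¬crit1 holds at every position 0..7, and those are all the positions the trace ever visits, so the invariant □(wait1 → ¬crit1) is never violated.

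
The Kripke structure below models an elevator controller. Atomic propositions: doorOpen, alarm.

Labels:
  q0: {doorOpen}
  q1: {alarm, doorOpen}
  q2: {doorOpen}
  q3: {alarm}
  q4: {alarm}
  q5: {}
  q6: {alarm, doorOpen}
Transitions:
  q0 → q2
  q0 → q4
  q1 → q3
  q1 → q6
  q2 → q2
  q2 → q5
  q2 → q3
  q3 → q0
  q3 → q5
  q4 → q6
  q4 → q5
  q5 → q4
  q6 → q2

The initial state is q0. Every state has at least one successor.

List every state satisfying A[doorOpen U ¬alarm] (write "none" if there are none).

{q0, q2, q5, q6}

States satisfying doorOpen: {q0, q1, q2, q6}.
States satisfying ¬alarm: {q0, q2, q5}.
States satisfying A[doorOpen U ¬alarm]: {q0, q2, q5, q6}.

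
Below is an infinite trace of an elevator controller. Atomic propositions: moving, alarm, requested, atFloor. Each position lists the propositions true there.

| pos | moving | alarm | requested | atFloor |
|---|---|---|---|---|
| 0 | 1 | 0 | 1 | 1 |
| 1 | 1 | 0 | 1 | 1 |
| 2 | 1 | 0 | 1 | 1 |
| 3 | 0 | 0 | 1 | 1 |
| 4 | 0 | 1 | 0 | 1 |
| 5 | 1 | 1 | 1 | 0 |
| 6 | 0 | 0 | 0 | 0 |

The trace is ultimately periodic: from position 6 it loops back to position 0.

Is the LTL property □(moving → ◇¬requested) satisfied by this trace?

Yes

moving → ◇¬requested holds at every position 0..6, and those are all positions ever visited, so □(moving → ◇¬requested) holds.
Positions where moving holds: 0, 1, 2, 5.
Check ◇¬requested at each: 0→ok, 1→ok, 2→ok, 5→ok.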